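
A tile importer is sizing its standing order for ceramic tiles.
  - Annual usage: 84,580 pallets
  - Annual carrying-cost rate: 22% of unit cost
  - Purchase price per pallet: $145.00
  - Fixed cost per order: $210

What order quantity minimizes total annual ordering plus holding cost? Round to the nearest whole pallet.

H = i·C = 0.22 × $145 = $31.9000 per pallet-year
2DS/H = 2·84,580·210/31.9 = 1,113,592.48
EOQ = √1,113,592.48 ≈ 1,055.27

1,055 pallets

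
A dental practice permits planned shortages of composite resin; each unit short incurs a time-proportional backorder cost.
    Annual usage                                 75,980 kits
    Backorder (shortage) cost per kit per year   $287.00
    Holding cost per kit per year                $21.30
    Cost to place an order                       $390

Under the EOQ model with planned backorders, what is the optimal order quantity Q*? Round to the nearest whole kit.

1,729 kits

Q* = √(2DS/H) · √((H + b)/b)
   = √(2 × 75,980 × 390 / 21.3) · √((21.3 + 287) / 287)
   = 1,668.043 × 1.0364 ≈ 1,728.83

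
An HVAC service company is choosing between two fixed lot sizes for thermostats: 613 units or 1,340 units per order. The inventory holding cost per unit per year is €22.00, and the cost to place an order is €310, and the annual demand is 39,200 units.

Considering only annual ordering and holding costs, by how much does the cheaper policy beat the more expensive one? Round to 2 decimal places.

€2,758.16

TC(Q) = (D/Q)S + (Q/2)H
TC(613) = (39,200/613)×310 + (613/2)×22 = €26,566.82
TC(1,340) = (39,200/1,340)×310 + (1,340/2)×22 = €23,808.66
Lots of 1,340 are cheaper by €2,758.16.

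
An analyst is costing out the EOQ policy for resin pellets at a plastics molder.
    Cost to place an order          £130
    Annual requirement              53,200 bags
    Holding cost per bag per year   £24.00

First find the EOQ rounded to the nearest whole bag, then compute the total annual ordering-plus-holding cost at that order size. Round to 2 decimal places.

2DS/H = 2·53,200·130/24 = 576,333.33
EOQ = √576,333.33 ≈ 759.17 → Q = 759 bags
Ordering: D/Q × S = 53,200/759 × £130 = £9,111.99
Holding:  Q/2 × H = 759/2 × £24 = £9,108.00
Total = £9,111.99 + £9,108.00 = £18,219.99

£18,219.99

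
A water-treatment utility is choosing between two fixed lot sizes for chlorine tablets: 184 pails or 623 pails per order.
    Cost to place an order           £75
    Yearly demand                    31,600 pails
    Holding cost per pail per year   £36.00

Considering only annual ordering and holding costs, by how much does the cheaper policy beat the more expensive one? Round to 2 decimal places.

Annual cost at Q: ordering D·S/Q plus holding Q·H/2.
TC(184) = (31,600/184)×75 + (184/2)×36 = £16,192.43
TC(623) = (31,600/623)×75 + (623/2)×36 = £15,018.17
|ΔTC| = |£16,192.43 − £15,018.17| = £1,174.26

£1,174.26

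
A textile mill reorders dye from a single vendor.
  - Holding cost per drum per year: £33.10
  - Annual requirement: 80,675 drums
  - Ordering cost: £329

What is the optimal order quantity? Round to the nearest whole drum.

Q* = √(2·D·S / H) = √(2·80,675·329 / 33.1) = √1,603,750.8 ≈ 1,266.39

1,266 drums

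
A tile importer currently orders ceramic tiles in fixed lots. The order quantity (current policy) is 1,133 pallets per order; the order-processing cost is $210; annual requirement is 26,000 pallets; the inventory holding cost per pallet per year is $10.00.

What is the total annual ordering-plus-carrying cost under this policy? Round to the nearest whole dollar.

Orders/yr = 26,000/1,133 = 22.948; ordering cost = 22.948 × $210 = $4,819.06
Average inventory = 1,133/2 = 566.5; holding cost = 566.5 × $10 = $5,665.00
Total = $4,819.06 + $5,665.00 = $10,484.06

$10,484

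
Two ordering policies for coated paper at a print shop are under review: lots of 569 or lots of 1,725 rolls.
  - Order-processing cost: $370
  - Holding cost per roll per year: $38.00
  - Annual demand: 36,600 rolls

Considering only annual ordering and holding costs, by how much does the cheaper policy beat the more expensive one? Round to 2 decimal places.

$6,014.79

TC(Q) = (D/Q)S + (Q/2)H
TC(569) = (36,600/569)×370 + (569/2)×38 = $34,610.65
TC(1,725) = (36,600/1,725)×370 + (1,725/2)×38 = $40,625.43
Lots of 569 are cheaper by $6,014.79.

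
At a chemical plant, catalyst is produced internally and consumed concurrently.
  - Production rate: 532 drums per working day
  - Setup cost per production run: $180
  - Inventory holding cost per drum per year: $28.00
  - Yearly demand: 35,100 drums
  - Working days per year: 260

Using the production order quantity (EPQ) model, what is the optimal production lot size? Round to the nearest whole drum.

Daily demand d = 35,100/260 = 135.000; p = 532; 1 − d/p = 0.74624
EPQ = √(2DS / (H(1 − d/p)))
    = √(2 × 35,100 × 180 / (28 × 0.74624)) ≈ 777.65

778 drums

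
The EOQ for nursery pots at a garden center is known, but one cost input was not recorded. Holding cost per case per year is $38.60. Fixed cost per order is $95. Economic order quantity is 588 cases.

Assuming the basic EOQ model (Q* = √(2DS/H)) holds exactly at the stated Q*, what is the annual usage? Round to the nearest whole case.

Since Q* = (2DS/H)^½, squaring gives Q*²·H = 2DS.
D = Q²H / (2S) = 588² × 38.6 / (2 × 95) = 70,240.62

70,241 cases per year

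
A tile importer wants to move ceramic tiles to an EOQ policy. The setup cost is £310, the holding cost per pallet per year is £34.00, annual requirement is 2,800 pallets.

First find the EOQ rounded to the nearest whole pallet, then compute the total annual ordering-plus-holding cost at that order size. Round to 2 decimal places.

Q* = √(2·D·S / H) = √(2·2,800·310 / 34) = √51,058.8 ≈ 225.96 → Q = 226 pallets
Ordering: D/Q × S = 2,800/226 × £310 = £3,840.71
Holding:  Q/2 × H = 226/2 × £34 = £3,842.00
Total = £3,840.71 + £3,842.00 = £7,682.71

£7,682.71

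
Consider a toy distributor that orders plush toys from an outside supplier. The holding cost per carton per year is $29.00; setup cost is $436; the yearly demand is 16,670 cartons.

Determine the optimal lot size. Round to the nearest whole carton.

Q* = √(2·D·S / H) = √(2·16,670·436 / 29) = √501,249.7 ≈ 707.99

708 cartons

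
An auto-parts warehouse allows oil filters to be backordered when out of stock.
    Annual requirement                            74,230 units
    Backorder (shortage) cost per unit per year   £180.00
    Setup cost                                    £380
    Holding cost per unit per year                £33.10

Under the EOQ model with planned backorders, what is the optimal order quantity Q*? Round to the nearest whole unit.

Q* = √(2DS/H) · √((H + b)/b)
   = √(2 × 74,230 × 380 / 33.1) · √((33.1 + 180) / 180)
   = 1,305.517 × 1.0881 ≈ 1,420.49

1,420 units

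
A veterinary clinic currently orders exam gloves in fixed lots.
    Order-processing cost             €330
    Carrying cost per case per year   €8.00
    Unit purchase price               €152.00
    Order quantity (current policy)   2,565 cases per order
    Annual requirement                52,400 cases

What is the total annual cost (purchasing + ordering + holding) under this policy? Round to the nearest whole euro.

Annual ordering cost = (D/Q)·S = (52,400/2,565) × 330 = €6,741.52
Annual holding cost  = (Q/2)·H = (2,565/2) × 8 = €10,260.00
Purchase cost = D·C = 52,400 × 152 = €7,964,800.00
Total = €6,741.52 + €10,260.00 + €7,964,800.00 = €7,981,801.52

€7,981,802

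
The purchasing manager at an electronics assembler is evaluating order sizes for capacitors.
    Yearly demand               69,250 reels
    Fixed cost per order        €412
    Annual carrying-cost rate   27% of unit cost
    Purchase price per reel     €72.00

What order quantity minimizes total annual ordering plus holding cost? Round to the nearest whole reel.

1,713 reels

Holding cost per reel per year: H = 27% × €72 = €19.4400
Optimal lot size Q* = (2 × 69,250 × €412 / €19.44)^½ ≈ 1,713.27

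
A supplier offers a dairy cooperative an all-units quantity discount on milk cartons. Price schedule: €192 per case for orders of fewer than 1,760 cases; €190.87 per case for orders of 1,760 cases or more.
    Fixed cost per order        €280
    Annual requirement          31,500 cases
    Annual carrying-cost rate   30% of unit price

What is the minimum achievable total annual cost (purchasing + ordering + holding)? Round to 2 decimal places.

H₁ = 30%×€192 = €57.6000;  H₂ = 30%×€190.87 = €57.2610
EOQ₁ = √(2×31,500×280/57.6000) = 553.40  (< 1,760, feasible at tier 1)
EOQ₂ = √(2×31,500×280/57.2610) = 555.03  (< 1,760 → use Q = 1,760 at tier-2 price)
TC(tier 1 (EOQ₁), Q≈553.4) = €6,079,875.76
TC(tier 2, Q≈1,760.0) = €6,067,806.04
Minimum at tier 2: €6,067,806.04

€6,067,806.04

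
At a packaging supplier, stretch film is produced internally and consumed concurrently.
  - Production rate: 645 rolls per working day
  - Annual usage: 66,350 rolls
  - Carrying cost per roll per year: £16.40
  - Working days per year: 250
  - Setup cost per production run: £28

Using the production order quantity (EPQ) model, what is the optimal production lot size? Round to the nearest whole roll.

620 rolls

Daily demand d = 66,350/250 = 265.400; p = 645; 1 − d/p = 0.58853
EPQ = √(2DS / (H(1 − d/p)))
    = √(2 × 66,350 × 28 / (16.4 × 0.58853)) ≈ 620.45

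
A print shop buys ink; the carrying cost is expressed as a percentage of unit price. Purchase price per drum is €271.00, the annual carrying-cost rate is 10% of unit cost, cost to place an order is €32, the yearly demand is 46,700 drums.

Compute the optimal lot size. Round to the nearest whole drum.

Carrying cost H = €271 × 10% = €27.1000/drum/yr
Optimal lot size Q* = (2 × 46,700 × €32 / €27.1)^½ ≈ 332.10

332 drums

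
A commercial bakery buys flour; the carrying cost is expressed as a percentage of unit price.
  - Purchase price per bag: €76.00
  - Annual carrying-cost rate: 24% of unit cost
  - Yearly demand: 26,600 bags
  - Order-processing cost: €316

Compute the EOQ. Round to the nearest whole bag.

Holding cost per bag per year: H = 24% × €76 = €18.2400
2DS/H = 2·26,600·316/18.24 = 921,666.67
EOQ = √921,666.67 ≈ 960.03

960 bags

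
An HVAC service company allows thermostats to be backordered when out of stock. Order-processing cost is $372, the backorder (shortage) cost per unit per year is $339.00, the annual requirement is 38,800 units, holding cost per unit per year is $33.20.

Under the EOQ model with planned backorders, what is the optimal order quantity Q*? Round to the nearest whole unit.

Q* = √(2DS/H) · √((H + b)/b)
   = √(2 × 38,800 × 372 / 33.2) · √((33.2 + 339) / 339)
   = 932.467 × 1.0478 ≈ 977.06

977 units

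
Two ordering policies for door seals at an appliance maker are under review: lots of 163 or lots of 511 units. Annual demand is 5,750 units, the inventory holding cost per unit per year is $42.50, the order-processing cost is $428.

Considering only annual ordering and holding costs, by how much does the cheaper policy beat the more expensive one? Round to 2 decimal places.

$2,887.11

Annual cost at Q: ordering D·S/Q plus holding Q·H/2.
TC(163) = (5,750/163)×428 + (163/2)×42.5 = $18,561.91
TC(511) = (5,750/511)×428 + (511/2)×42.5 = $15,674.80
Cheaper: Q = 511.  Difference = $2,887.11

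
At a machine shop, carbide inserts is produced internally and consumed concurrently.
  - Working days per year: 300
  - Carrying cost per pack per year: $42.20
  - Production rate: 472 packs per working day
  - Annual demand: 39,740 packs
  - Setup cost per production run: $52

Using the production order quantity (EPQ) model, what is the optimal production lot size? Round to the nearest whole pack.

d = 39,740/300 = 132.4667 packs/day;  effective holding cost H(1 − d/p) = 42.2·(1 − 132.4667/472) = 30.35658
Q* = √(2DS / H_eff) = √(2·39,740·52 / 30.35658) ≈ 368.98

369 packs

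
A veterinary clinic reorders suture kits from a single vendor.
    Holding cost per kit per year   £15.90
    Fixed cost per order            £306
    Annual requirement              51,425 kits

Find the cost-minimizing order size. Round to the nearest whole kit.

EOQ = √(2DS/H) = √(2 × 51,425 × 306 / 15.9)
    = √(1,979,377.36) ≈ 1,406.90

1,407 kits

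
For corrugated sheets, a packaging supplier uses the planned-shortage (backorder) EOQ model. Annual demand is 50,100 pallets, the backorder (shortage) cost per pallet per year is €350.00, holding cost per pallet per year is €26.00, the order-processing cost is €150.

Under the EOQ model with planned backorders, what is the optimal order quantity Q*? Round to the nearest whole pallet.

788 pallets

Basic EOQ = √(2·50,100·150/26) = 760.314
Backorder adjustment √((H+b)/b) = √((26+350)/350) = 1.0365
Q* = 760.314 × 1.0365 ≈ 788.05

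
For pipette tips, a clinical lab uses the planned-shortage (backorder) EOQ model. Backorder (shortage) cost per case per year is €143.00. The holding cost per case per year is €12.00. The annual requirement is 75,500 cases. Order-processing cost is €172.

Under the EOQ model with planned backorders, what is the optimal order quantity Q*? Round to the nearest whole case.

Basic EOQ = √(2·75,500·172/12) = 1,471.167
Backorder adjustment √((H+b)/b) = √((12+143)/143) = 1.0411
Q* = 1,471.167 × 1.0411 ≈ 1,531.65

1,532 cases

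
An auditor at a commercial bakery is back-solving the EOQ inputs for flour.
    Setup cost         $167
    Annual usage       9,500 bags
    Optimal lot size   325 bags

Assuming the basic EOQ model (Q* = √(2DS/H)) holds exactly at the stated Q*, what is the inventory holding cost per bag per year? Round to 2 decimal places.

$30.04

EOQ relation: Q² = 2DS/H, so rearrange for the unknown.
H = 2DS / Q² = 2 × 9,500 × 167 / 325² = 30.0402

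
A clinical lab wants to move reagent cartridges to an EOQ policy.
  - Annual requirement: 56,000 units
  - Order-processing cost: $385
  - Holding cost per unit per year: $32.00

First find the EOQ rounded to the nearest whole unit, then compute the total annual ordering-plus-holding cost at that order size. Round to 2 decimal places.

$37,146.20

Optimal lot size Q* = (2 × 56,000 × $385 / $32)^½ ≈ 1,160.82 → Q = 1,161 units
Annual ordering cost = (D/Q)·S = (56,000/1,161) × 385 = $18,570.20
Annual holding cost  = (Q/2)·H = (1,161/2) × 32 = $18,576.00
Total = $18,570.20 + $18,576.00 = $37,146.20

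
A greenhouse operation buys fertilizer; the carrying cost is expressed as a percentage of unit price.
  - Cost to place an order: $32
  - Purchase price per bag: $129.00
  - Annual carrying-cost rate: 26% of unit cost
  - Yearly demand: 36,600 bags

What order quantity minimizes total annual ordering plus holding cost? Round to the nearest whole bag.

H = i·C = 0.26 × $129 = $33.5400 per bag-year
Q* = √(2·D·S / H) = √(2·36,600·32 / 33.54) = √69,839.0 ≈ 264.27

264 bags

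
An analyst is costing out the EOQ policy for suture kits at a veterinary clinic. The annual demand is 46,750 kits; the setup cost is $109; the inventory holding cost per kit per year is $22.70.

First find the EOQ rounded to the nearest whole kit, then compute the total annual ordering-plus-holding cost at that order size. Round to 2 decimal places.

2DS/H = 2·46,750·109/22.7 = 448,964.76
EOQ = √448,964.76 ≈ 670.05 → Q = 670 kits
Ordering: D/Q × S = 46,750/670 × $109 = $7,605.60
Holding:  Q/2 × H = 670/2 × $22.7 = $7,604.50
Total = $7,605.60 + $7,604.50 = $15,210.10

$15,210.10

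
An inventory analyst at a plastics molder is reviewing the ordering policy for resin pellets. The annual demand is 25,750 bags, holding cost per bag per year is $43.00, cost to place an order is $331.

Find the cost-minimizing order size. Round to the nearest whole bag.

630 bags

2DS/H = 2·25,750·331/43 = 396,430.23
EOQ = √396,430.23 ≈ 629.63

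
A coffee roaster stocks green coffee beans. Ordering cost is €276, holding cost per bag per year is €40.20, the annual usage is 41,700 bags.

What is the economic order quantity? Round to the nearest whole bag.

757 bags

2DS/H = 2·41,700·276/40.2 = 572,597.01
EOQ = √572,597.01 ≈ 756.70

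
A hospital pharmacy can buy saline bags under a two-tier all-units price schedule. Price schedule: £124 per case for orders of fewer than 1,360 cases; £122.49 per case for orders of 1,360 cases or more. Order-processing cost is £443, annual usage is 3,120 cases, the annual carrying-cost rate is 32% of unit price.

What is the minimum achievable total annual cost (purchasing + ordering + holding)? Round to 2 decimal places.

£397,353.21

H₁ = 32%×£124 = £39.6800;  H₂ = 32%×£122.49 = £39.1968
EOQ₁ = √(2×3,120×443/39.6800) = 263.94  (< 1,360, feasible at tier 1)
EOQ₂ = √(2×3,120×443/39.1968) = 265.56  (< 1,360 → use Q = 1,360 at tier-2 price)
TC(tier 1 (EOQ₁), Q≈263.9) = £397,353.21
TC(tier 2, Q≈1,360.0) = £409,838.92
Minimum at tier 1 (EOQ₁): £397,353.21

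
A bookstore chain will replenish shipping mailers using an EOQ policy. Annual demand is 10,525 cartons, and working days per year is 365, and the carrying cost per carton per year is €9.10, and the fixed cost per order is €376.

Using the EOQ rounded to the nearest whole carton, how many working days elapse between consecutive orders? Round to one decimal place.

EOQ = √(2DS/H) = √(2 × 10,525 × 376 / 9.1)
    = √(869,758.24) ≈ 932.61 → Q = 933 cartons
T = Q/D × 365 days = 933/10,525 × 365 = 32.356 days

32.4 days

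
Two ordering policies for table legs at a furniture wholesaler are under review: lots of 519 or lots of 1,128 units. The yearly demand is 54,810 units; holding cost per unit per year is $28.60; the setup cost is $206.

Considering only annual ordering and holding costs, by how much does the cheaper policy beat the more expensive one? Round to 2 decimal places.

Annual cost at Q: ordering D·S/Q plus holding Q·H/2.
TC(519) = (54,810/519)×206 + (519/2)×28.6 = $29,176.73
TC(1,128) = (54,810/1,128)×206 + (1,128/2)×28.6 = $26,140.03
Cheaper: Q = 1,128.  Difference = $3,036.70

$3,036.70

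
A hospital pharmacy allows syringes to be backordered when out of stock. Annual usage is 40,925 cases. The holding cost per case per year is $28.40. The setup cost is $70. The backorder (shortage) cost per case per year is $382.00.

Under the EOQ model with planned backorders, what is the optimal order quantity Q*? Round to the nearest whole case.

466 cases

Basic EOQ = √(2·40,925·70/28.4) = 449.158
Backorder adjustment √((H+b)/b) = √((28.4+382)/382) = 1.0365
Q* = 449.158 × 1.0365 ≈ 465.56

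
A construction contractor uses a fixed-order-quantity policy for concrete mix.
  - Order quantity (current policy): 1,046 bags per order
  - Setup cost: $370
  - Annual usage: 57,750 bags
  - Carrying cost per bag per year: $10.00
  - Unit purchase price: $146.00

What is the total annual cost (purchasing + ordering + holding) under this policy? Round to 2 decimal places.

Ordering: D/Q × S = 57,750/1,046 × $370 = $20,427.82
Holding:  Q/2 × H = 1,046/2 × $10 = $5,230.00
Purchase cost = D·C = 57,750 × 146 = $8,431,500.00
Total = $20,427.82 + $5,230.00 + $8,431,500.00 = $8,457,157.82

$8,457,157.82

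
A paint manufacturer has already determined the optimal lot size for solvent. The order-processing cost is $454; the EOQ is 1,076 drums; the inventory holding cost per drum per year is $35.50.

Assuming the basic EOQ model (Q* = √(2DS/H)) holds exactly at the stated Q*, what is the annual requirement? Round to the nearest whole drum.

Since Q* = (2DS/H)^½, squaring gives Q*²·H = 2DS.
D = Q²H / (2S) = 1,076² × 35.5 / (2 × 454) = 45,265.47

45,265 drums per year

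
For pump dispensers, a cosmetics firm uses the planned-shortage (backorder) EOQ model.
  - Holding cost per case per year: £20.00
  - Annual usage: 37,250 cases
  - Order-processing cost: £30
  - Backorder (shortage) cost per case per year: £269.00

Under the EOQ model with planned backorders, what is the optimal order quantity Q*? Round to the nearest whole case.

Q* = √(2DS/H) · √((H + b)/b)
   = √(2 × 37,250 × 30 / 20) · √((20 + 269) / 269)
   = 334.290 × 1.0365 ≈ 346.49

346 cases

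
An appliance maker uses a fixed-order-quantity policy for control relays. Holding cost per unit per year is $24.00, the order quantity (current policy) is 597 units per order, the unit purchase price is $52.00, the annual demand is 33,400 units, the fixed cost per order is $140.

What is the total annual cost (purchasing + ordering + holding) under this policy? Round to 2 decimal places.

$1,751,796.50

Annual ordering cost = (D/Q)·S = (33,400/597) × 140 = $7,832.50
Annual holding cost  = (Q/2)·H = (597/2) × 24 = $7,164.00
Purchase cost = D·C = 33,400 × 52 = $1,736,800.00
Total = $7,832.50 + $7,164.00 + $1,736,800.00 = $1,751,796.50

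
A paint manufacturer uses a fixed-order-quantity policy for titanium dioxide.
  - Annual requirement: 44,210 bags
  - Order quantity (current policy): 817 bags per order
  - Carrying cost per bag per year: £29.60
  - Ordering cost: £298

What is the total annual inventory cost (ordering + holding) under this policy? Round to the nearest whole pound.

£28,217

Annual ordering cost = (D/Q)·S = (44,210/817) × 298 = £16,125.56
Annual holding cost  = (Q/2)·H = (817/2) × 29.6 = £12,091.60
Total = £16,125.56 + £12,091.60 = £28,217.16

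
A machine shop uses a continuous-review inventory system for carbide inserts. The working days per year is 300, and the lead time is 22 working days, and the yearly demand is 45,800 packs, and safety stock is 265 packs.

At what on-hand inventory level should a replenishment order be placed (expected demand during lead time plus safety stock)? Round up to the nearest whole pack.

3,624 packs

Daily demand d = 45,800 / 300 = 152.667 packs/day
Demand during lead time = 152.667 × 22 = 3,358.67
Reorder point = 3,358.67 + 265 = 3,623.67 → round up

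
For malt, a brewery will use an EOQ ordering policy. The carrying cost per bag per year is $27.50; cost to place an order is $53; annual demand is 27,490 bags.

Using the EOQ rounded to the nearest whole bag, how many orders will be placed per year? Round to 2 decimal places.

2DS/H = 2·27,490·53/27.5 = 105,961.45
EOQ = √105,961.45 ≈ 325.52 → Q = 326
Orders per year = D/Q = 27,490 / 326 = 84.325

84.33 orders per year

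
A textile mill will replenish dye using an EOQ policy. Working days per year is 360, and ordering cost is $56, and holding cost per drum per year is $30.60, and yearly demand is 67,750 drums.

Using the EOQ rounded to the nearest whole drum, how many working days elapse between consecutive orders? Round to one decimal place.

2.6 days

Q* = √(2·D·S / H) = √(2·67,750·56 / 30.6) = √247,973.9 ≈ 497.97 → Q = 498 drums
Days between orders = 360 / (D/Q) = 360 / 136.044 ≈ 2.646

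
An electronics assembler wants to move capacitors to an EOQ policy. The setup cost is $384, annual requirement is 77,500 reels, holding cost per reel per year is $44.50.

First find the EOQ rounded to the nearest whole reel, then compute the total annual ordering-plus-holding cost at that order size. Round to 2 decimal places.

Q* = √(2·D·S / H) = √(2·77,500·384 / 44.5) = √1,337,528.1 ≈ 1,156.52 → Q = 1,157 reels
Orders/yr = 77,500/1,157 = 66.984; ordering cost = 66.984 × $384 = $25,721.69
Average inventory = 1,157/2 = 578.5; holding cost = 578.5 × $44.5 = $25,743.25
Total = $25,721.69 + $25,743.25 = $51,464.94

$51,464.94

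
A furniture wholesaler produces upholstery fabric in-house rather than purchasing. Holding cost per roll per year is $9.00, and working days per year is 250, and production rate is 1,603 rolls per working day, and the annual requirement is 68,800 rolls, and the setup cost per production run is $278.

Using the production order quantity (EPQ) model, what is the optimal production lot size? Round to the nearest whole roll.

d = 68,800/250 = 275.2000 rolls/day;  effective holding cost H(1 − d/p) = 9·(1 − 275.2000/1603) = 7.45490
Q* = √(2DS / H_eff) = √(2·68,800·278 / 7.45490) ≈ 2,265.22

2,265 rolls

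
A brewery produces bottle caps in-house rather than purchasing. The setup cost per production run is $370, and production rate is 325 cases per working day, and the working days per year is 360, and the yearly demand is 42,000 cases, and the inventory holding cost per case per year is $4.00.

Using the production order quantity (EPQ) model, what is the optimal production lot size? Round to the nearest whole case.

3,482 cases

d = 42,000/360 = 116.6667 cases/day;  effective holding cost H(1 − d/p) = 4·(1 − 116.6667/325) = 2.56410
Q* = √(2DS / H_eff) = √(2·42,000·370 / 2.56410) ≈ 3,481.55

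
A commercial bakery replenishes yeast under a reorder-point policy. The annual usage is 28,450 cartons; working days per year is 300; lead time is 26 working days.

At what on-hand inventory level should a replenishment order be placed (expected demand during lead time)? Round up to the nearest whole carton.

2,466 cartons

Daily demand d = 28,450 / 300 = 94.833 cartons/day
Demand during lead time = 94.833 × 26 = 2,465.67
Reorder point = 2,465.67 → round up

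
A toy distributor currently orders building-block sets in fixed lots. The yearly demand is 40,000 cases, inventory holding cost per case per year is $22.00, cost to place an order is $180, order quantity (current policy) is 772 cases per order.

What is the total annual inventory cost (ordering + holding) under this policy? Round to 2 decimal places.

$17,818.42

Annual ordering cost = (D/Q)·S = (40,000/772) × 180 = $9,326.42
Annual holding cost  = (Q/2)·H = (772/2) × 22 = $8,492.00
Total = $9,326.42 + $8,492.00 = $17,818.42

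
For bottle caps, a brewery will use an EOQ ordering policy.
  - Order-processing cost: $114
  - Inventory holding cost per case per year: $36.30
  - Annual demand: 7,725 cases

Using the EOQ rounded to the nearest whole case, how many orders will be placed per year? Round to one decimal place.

35.1 orders per year

2DS/H = 2·7,725·114/36.3 = 48,520.66
EOQ = √48,520.66 ≈ 220.27 → Q = 220
Orders per year = D/Q = 7,725 / 220 = 35.114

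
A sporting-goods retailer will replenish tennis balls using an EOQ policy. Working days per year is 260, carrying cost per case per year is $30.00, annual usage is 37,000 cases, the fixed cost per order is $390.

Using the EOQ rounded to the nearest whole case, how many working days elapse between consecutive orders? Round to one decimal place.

6.9 days

2DS/H = 2·37,000·390/30 = 962,000.00
EOQ = √962,000.00 ≈ 980.82 → Q = 981 cases
T = Q/D × 260 days = 981/37,000 × 260 = 6.894 days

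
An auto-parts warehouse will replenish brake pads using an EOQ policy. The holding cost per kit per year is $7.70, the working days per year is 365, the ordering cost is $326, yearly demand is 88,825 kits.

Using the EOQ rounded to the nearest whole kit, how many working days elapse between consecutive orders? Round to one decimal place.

Q* = √(2·D·S / H) = √(2·88,825·326 / 7.7) = √7,521,285.7 ≈ 2,742.50 → Q = 2,742 kits
Days between orders = 365 / (D/Q) = 365 / 32.394 ≈ 11.267

11.3 days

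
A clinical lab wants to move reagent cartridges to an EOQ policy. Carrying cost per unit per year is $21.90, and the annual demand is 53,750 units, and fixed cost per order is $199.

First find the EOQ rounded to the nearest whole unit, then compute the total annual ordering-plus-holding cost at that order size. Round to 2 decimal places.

$21,644.76

2DS/H = 2·53,750·199/21.9 = 976,826.48
EOQ = √976,826.48 ≈ 988.35 → Q = 988 units
Ordering: D/Q × S = 53,750/988 × $199 = $10,826.16
Holding:  Q/2 × H = 988/2 × $21.9 = $10,818.60
Total = $10,826.16 + $10,818.60 = $21,644.76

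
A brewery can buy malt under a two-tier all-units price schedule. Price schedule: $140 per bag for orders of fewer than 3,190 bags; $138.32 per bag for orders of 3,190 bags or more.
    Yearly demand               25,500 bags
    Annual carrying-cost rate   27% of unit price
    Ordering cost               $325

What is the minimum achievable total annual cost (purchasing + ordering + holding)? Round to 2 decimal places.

H₁ = 27%×$140 = $37.8000;  H₂ = 27%×$138.32 = $37.3464
EOQ₁ = √(2×25,500×325/37.8000) = 662.19  (< 3,190, feasible at tier 1)
EOQ₂ = √(2×25,500×325/37.3464) = 666.20  (< 3,190 → use Q = 3,190 at tier-2 price)
TC(tier 1 (EOQ₁), Q≈662.2) = $3,595,030.68
TC(tier 2, Q≈3,190.0) = $3,589,325.47
Minimum at tier 2: $3,589,325.47

$3,589,325.47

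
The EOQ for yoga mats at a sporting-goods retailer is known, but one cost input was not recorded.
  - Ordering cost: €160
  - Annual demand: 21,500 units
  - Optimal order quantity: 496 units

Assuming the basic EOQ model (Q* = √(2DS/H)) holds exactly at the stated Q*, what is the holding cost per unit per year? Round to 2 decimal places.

From Q* = √(2DS/H) ⇒ Q*² = 2DS/H.
H = 2DS / Q² = 2 × 21,500 × 160 / 496² = 27.9657

€27.97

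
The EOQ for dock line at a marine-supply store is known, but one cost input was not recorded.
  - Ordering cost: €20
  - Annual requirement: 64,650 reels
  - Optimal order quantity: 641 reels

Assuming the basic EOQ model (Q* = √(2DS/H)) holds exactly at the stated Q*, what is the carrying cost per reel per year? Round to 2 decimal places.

From Q* = √(2DS/H) ⇒ Q*² = 2DS/H.
H = 2DS / Q² = 2 × 64,650 × 20 / 641² = 6.2938

€6.29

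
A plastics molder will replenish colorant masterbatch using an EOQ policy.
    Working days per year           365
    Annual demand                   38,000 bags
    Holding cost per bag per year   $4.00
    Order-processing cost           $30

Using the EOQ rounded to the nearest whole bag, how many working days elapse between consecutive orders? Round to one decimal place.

7.3 days

Optimal lot size Q* = (2 × 38,000 × $30 / $4)^½ ≈ 754.98 → Q = 755 bags
T = Q/D × 365 days = 755/38,000 × 365 = 7.252 days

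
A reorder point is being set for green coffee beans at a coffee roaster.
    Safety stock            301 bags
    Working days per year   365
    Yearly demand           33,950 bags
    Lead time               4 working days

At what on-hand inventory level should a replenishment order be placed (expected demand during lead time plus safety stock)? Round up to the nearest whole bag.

674 bags

Daily demand d = 33,950 / 365 = 93.014 bags/day
Demand during lead time = 93.014 × 4 = 372.05
Reorder point = 372.05 + 301 = 673.05 → round up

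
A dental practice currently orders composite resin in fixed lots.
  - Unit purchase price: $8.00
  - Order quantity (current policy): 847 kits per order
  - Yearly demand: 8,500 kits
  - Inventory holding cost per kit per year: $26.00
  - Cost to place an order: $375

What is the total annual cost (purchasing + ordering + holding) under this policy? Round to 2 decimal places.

Orders/yr = 8,500/847 = 10.035; ordering cost = 10.035 × $375 = $3,763.28
Average inventory = 847/2 = 423.5; holding cost = 423.5 × $26 = $11,011.00
Purchase cost = D·C = 8,500 × 8 = $68,000.00
Total = $3,763.28 + $11,011.00 + $68,000.00 = $82,774.28

$82,774.28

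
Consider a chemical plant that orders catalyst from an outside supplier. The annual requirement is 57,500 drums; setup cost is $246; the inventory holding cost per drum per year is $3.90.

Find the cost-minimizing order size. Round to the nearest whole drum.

Q* = √(2·D·S / H) = √(2·57,500·246 / 3.9) = √7,253,846.2 ≈ 2,693.30

2,693 drums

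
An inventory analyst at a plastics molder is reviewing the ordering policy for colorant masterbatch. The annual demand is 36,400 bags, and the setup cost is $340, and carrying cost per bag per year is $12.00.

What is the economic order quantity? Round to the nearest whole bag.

EOQ = √(2DS/H) = √(2 × 36,400 × 340 / 12)
    = √(2,062,666.67) ≈ 1,436.20

1,436 bags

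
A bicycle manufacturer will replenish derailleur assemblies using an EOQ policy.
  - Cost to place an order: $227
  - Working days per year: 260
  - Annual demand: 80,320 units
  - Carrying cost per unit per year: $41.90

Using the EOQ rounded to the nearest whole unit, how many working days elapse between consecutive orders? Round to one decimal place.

EOQ = √(2DS/H) = √(2 × 80,320 × 227 / 41.9)
    = √(870,293.08) ≈ 932.89 → Q = 933 units
T = Q/D × 260 days = 933/80,320 × 260 = 3.020 days

3.0 days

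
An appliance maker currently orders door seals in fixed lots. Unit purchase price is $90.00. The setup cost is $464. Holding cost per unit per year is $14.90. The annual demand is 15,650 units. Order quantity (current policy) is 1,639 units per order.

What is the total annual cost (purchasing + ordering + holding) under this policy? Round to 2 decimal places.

Annual ordering cost = (D/Q)·S = (15,650/1,639) × 464 = $4,430.51
Annual holding cost  = (Q/2)·H = (1,639/2) × 14.9 = $12,210.55
Purchase cost = D·C = 15,650 × 90 = $1,408,500.00
Total = $4,430.51 + $12,210.55 + $1,408,500.00 = $1,425,141.06

$1,425,141.06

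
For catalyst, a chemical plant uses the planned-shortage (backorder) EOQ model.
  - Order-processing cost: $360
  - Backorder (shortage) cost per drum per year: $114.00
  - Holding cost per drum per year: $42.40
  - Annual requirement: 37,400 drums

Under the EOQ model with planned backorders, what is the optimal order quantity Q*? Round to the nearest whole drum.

Basic EOQ = √(2·37,400·360/42.4) = 796.928
Backorder adjustment √((H+b)/b) = √((42.4+114)/114) = 1.1713
Q* = 796.928 × 1.1713 ≈ 933.44

933 drums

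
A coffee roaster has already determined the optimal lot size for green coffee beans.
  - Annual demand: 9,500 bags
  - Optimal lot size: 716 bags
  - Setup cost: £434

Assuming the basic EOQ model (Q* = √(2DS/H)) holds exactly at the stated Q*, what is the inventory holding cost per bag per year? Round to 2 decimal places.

Since Q* = (2DS/H)^½, squaring gives Q*²·H = 2DS.
H = 2DS / Q² = 2 × 9,500 × 434 / 716² = 16.0849

£16.08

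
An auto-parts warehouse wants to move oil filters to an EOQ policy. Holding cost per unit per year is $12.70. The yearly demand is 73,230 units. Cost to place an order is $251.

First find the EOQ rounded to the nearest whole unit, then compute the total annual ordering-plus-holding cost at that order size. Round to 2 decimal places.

EOQ = √(2DS/H) = √(2 × 73,230 × 251 / 12.7)
    = √(2,894,603.15) ≈ 1,701.35 → Q = 1,701 units
Annual ordering cost = (D/Q)·S = (73,230/1,701) × 251 = $10,805.84
Annual holding cost  = (Q/2)·H = (1,701/2) × 12.7 = $10,801.35
Total = $10,805.84 + $10,801.35 = $21,607.19

$21,607.19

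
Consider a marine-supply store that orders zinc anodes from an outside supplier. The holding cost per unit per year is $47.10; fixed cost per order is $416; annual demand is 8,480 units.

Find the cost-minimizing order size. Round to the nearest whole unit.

387 units

Q* = √(2·D·S / H) = √(2·8,480·416 / 47.1) = √149,795.3 ≈ 387.03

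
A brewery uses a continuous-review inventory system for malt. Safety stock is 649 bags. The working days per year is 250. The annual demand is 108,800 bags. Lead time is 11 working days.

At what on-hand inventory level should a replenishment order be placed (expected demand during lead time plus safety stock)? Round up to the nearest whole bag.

5,437 bags

Daily demand d = 108,800 / 250 = 435.200 bags/day
Demand during lead time = 435.200 × 11 = 4,787.20
Reorder point = 4,787.20 + 649 = 5,436.20 → round up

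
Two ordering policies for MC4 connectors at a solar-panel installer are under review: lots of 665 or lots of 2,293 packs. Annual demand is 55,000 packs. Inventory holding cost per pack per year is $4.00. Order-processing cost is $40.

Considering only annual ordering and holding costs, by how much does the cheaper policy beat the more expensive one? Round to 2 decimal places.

For each Q, cost = (D/Q)·S + (Q/2)·H.
TC(665) = (55,000/665)×40 + (665/2)×4 = $4,638.27
TC(2,293) = (55,000/2,293)×40 + (2,293/2)×4 = $5,545.44
Lots of 665 are cheaper by $907.17.

$907.17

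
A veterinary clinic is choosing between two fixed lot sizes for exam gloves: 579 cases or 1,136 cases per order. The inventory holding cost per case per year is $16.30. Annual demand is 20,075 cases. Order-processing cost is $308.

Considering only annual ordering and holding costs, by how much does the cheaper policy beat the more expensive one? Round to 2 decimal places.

$696.51

Annual cost at Q: ordering D·S/Q plus holding Q·H/2.
TC(579) = (20,075/579)×308 + (579/2)×16.3 = $15,397.78
TC(1,136) = (20,075/1,136)×308 + (1,136/2)×16.3 = $14,701.27
|ΔTC| = |$15,397.78 − $14,701.27| = $696.51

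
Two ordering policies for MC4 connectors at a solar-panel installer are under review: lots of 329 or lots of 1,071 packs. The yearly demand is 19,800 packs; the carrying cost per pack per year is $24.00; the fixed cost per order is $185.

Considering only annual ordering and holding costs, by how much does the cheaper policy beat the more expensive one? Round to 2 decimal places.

$1,190.43

For each Q, cost = (D/Q)·S + (Q/2)·H.
TC(329) = (19,800/329)×185 + (329/2)×24 = $15,081.74
TC(1,071) = (19,800/1,071)×185 + (1,071/2)×24 = $16,272.17
Lots of 329 are cheaper by $1,190.43.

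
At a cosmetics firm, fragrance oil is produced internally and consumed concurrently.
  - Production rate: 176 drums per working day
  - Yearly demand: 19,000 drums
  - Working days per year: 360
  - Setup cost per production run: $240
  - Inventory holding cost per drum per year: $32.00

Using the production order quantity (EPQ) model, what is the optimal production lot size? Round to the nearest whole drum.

d = 19,000/360 = 52.7778 drums/day;  effective holding cost H(1 − d/p) = 32·(1 − 52.7778/176) = 22.40404
Q* = √(2DS / H_eff) = √(2·19,000·240 / 22.40404) ≈ 638.02

638 drums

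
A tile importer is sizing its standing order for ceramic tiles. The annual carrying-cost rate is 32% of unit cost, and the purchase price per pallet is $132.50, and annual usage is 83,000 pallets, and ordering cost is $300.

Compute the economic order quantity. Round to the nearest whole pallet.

1,084 pallets

Carrying cost H = $132.5 × 32% = $42.4000/pallet/yr
EOQ = √(2DS/H) = √(2 × 83,000 × 300 / 42.4)
    = √(1,174,528.30) ≈ 1,083.76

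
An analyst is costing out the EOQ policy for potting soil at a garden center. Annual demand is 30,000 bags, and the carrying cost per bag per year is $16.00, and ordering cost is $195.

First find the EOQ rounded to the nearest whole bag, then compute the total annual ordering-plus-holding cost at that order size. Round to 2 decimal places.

EOQ = √(2DS/H) = √(2 × 30,000 × 195 / 16)
    = √(731,250.00) ≈ 855.13 → Q = 855 bags
Ordering: D/Q × S = 30,000/855 × $195 = $6,842.11
Holding:  Q/2 × H = 855/2 × $16 = $6,840.00
Total = $6,842.11 + $6,840.00 = $13,682.11

$13,682.11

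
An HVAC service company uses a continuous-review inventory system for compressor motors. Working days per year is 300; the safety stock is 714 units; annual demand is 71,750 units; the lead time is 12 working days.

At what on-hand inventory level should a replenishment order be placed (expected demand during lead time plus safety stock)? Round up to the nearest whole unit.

Daily demand d = 71,750 / 300 = 239.167 units/day
Demand during lead time = 239.167 × 12 = 2,870.00
Reorder point = 2,870.00 + 714 = 3,584.00 → round up

3,584 units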